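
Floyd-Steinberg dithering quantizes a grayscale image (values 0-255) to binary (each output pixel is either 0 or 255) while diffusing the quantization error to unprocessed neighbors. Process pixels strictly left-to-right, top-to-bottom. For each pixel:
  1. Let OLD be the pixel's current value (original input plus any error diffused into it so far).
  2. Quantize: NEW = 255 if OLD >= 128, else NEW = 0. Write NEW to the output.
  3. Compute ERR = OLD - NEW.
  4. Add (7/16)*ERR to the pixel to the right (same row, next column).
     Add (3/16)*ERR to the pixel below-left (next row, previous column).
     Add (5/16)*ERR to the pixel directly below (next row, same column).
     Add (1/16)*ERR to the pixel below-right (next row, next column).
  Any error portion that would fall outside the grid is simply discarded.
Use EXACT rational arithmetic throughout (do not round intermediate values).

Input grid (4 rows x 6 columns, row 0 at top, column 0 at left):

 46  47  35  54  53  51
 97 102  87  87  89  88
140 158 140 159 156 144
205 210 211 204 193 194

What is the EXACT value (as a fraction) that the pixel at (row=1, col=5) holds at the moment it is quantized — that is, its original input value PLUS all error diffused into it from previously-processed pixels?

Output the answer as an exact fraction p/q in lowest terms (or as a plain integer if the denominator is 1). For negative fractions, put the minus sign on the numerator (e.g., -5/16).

Answer: 22468897665/134217728

Derivation:
(0,0): OLD=46 → NEW=0, ERR=46
(0,1): OLD=537/8 → NEW=0, ERR=537/8
(0,2): OLD=8239/128 → NEW=0, ERR=8239/128
(0,3): OLD=168265/2048 → NEW=0, ERR=168265/2048
(0,4): OLD=2914559/32768 → NEW=0, ERR=2914559/32768
(0,5): OLD=47140601/524288 → NEW=0, ERR=47140601/524288
(1,0): OLD=15867/128 → NEW=0, ERR=15867/128
(1,1): OLD=196765/1024 → NEW=255, ERR=-64355/1024
(1,2): OLD=3251233/32768 → NEW=0, ERR=3251233/32768
(1,3): OLD=23171437/131072 → NEW=255, ERR=-10251923/131072
(1,4): OLD=877194631/8388608 → NEW=0, ERR=877194631/8388608
(1,5): OLD=22468897665/134217728 → NEW=255, ERR=-11756622975/134217728
Target (1,5): original=88, with diffused error = 22468897665/134217728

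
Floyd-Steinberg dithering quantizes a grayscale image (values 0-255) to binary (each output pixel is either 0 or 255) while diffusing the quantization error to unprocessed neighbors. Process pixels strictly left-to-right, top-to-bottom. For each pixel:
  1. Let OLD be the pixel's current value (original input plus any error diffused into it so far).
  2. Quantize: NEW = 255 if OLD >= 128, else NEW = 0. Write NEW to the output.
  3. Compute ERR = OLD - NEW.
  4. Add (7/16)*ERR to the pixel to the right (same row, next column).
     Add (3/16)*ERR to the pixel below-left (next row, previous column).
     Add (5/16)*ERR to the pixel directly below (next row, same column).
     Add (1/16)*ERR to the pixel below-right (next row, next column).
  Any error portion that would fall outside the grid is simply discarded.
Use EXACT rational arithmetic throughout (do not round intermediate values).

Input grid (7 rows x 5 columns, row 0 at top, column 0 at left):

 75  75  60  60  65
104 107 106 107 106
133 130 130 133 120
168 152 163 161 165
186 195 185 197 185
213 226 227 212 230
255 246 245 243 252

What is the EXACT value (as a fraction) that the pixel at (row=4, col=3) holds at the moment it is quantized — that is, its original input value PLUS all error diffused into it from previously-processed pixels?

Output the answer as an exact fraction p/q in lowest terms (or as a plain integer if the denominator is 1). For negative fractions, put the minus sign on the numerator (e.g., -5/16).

(0,0): OLD=75 → NEW=0, ERR=75
(0,1): OLD=1725/16 → NEW=0, ERR=1725/16
(0,2): OLD=27435/256 → NEW=0, ERR=27435/256
(0,3): OLD=437805/4096 → NEW=0, ERR=437805/4096
(0,4): OLD=7324475/65536 → NEW=0, ERR=7324475/65536
(1,0): OLD=37799/256 → NEW=255, ERR=-27481/256
(1,1): OLD=242705/2048 → NEW=0, ERR=242705/2048
(1,2): OLD=14294501/65536 → NEW=255, ERR=-2417179/65536
(1,3): OLD=39824641/262144 → NEW=255, ERR=-27022079/262144
(1,4): OLD=429950691/4194304 → NEW=0, ERR=429950691/4194304
(2,0): OLD=3987019/32768 → NEW=0, ERR=3987019/32768
(2,1): OLD=216679273/1048576 → NEW=255, ERR=-50707607/1048576
(2,2): OLD=1432710523/16777216 → NEW=0, ERR=1432710523/16777216
(2,3): OLD=41624434497/268435456 → NEW=255, ERR=-26826606783/268435456
(2,4): OLD=437523440263/4294967296 → NEW=0, ERR=437523440263/4294967296
(3,0): OLD=3304372507/16777216 → NEW=255, ERR=-973817573/16777216
(3,1): OLD=18134171519/134217728 → NEW=255, ERR=-16091349121/134217728
(3,2): OLD=495956655653/4294967296 → NEW=0, ERR=495956655653/4294967296
(3,3): OLD=1758593502013/8589934592 → NEW=255, ERR=-431839818947/8589934592
(3,4): OLD=23171331575825/137438953472 → NEW=255, ERR=-11875601559535/137438953472
(4,0): OLD=312205208245/2147483648 → NEW=255, ERR=-235403121995/2147483648
(4,1): OLD=8768611064501/68719476736 → NEW=0, ERR=8768611064501/68719476736
(4,2): OLD=285863534637627/1099511627776 → NEW=255, ERR=5488069554747/1099511627776
(4,3): OLD=3069650119925429/17592186044416 → NEW=255, ERR=-1416357321400651/17592186044416
Target (4,3): original=197, with diffused error = 3069650119925429/17592186044416

Answer: 3069650119925429/17592186044416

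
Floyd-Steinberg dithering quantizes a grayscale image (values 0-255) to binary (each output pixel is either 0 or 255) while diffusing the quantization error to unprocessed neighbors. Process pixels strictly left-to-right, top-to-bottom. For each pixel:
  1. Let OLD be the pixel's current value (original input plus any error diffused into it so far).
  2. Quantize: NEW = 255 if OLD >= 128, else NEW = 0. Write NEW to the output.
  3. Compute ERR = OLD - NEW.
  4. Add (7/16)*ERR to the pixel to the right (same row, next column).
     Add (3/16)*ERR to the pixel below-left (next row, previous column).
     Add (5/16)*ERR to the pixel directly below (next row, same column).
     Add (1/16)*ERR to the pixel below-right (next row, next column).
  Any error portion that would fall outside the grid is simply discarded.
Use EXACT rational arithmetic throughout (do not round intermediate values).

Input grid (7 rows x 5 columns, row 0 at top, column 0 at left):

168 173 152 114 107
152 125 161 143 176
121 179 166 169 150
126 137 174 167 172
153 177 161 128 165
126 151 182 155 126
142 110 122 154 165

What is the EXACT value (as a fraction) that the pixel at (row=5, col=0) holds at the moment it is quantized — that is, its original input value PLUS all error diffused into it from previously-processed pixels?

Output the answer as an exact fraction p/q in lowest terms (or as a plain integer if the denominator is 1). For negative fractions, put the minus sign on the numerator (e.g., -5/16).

Answer: 137840591194069/1099511627776

Derivation:
(0,0): OLD=168 → NEW=255, ERR=-87
(0,1): OLD=2159/16 → NEW=255, ERR=-1921/16
(0,2): OLD=25465/256 → NEW=0, ERR=25465/256
(0,3): OLD=645199/4096 → NEW=255, ERR=-399281/4096
(0,4): OLD=4217385/65536 → NEW=0, ERR=4217385/65536
(1,0): OLD=26189/256 → NEW=0, ERR=26189/256
(1,1): OLD=297883/2048 → NEW=255, ERR=-224357/2048
(1,2): OLD=7757879/65536 → NEW=0, ERR=7757879/65536
(1,3): OLD=47870059/262144 → NEW=255, ERR=-18976661/262144
(1,4): OLD=664154593/4194304 → NEW=255, ERR=-405392927/4194304
(2,0): OLD=4339417/32768 → NEW=255, ERR=-4016423/32768
(2,1): OLD=125546083/1048576 → NEW=0, ERR=125546083/1048576
(2,2): OLD=3941880041/16777216 → NEW=255, ERR=-336310039/16777216
(2,3): OLD=34060192171/268435456 → NEW=0, ERR=34060192171/268435456
(2,4): OLD=733508602093/4294967296 → NEW=255, ERR=-361708058387/4294967296
(3,0): OLD=1847939785/16777216 → NEW=0, ERR=1847939785/16777216
(3,1): OLD=28344791957/134217728 → NEW=255, ERR=-5880728683/134217728
(3,2): OLD=772409678583/4294967296 → NEW=255, ERR=-322806981897/4294967296
(3,3): OLD=1346262446271/8589934592 → NEW=255, ERR=-844170874689/8589934592
(3,4): OLD=15203149439963/137438953472 → NEW=0, ERR=15203149439963/137438953472
(4,0): OLD=384840403495/2147483648 → NEW=255, ERR=-162767926745/2147483648
(4,1): OLD=8448331457831/68719476736 → NEW=0, ERR=8448331457831/68719476736
(4,2): OLD=187064099646761/1099511627776 → NEW=255, ERR=-93311365436119/1099511627776
(4,3): OLD=1340587895024935/17592186044416 → NEW=0, ERR=1340587895024935/17592186044416
(4,4): OLD=63828640112646033/281474976710656 → NEW=255, ERR=-7947478948571247/281474976710656
(5,0): OLD=137840591194069/1099511627776 → NEW=0, ERR=137840591194069/1099511627776
Target (5,0): original=126, with diffused error = 137840591194069/1099511627776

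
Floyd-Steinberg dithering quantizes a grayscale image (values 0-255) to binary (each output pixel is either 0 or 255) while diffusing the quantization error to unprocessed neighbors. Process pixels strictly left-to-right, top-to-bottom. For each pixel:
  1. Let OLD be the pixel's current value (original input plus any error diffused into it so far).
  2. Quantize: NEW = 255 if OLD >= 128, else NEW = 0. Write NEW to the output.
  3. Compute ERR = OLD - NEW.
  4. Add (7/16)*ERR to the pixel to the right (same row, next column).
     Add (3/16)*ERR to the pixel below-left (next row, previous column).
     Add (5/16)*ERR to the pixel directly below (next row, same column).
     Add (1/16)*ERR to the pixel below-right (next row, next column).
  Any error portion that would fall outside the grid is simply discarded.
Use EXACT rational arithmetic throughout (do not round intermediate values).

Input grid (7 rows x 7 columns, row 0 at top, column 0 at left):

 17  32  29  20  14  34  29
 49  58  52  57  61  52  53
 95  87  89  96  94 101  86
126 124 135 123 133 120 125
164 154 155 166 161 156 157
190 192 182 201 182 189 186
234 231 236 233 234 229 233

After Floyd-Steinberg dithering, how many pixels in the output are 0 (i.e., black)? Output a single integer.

(0,0): OLD=17 → NEW=0, ERR=17
(0,1): OLD=631/16 → NEW=0, ERR=631/16
(0,2): OLD=11841/256 → NEW=0, ERR=11841/256
(0,3): OLD=164807/4096 → NEW=0, ERR=164807/4096
(0,4): OLD=2071153/65536 → NEW=0, ERR=2071153/65536
(0,5): OLD=50149655/1048576 → NEW=0, ERR=50149655/1048576
(0,6): OLD=837586849/16777216 → NEW=0, ERR=837586849/16777216
(1,0): OLD=15797/256 → NEW=0, ERR=15797/256
(1,1): OLD=219251/2048 → NEW=0, ERR=219251/2048
(1,2): OLD=8080623/65536 → NEW=0, ERR=8080623/65536
(1,3): OLD=34690627/262144 → NEW=255, ERR=-32156093/262144
(1,4): OLD=481371369/16777216 → NEW=0, ERR=481371369/16777216
(1,5): OLD=12191595705/134217728 → NEW=0, ERR=12191595705/134217728
(1,6): OLD=239080433079/2147483648 → NEW=0, ERR=239080433079/2147483648
(2,0): OLD=4402593/32768 → NEW=255, ERR=-3953247/32768
(2,1): OLD=99246715/1048576 → NEW=0, ERR=99246715/1048576
(2,2): OLD=2560732465/16777216 → NEW=255, ERR=-1717457615/16777216
(2,3): OLD=3485202153/134217728 → NEW=0, ERR=3485202153/134217728
(2,4): OLD=132812800121/1073741824 → NEW=0, ERR=132812800121/1073741824
(2,5): OLD=7083897267731/34359738368 → NEW=255, ERR=-1677836016109/34359738368
(2,6): OLD=57781631028405/549755813888 → NEW=0, ERR=57781631028405/549755813888
(3,0): OLD=1779149841/16777216 → NEW=0, ERR=1779149841/16777216
(3,1): OLD=23251673661/134217728 → NEW=255, ERR=-10973846979/134217728
(3,2): OLD=83777122503/1073741824 → NEW=0, ERR=83777122503/1073741824
(3,3): OLD=781873241569/4294967296 → NEW=255, ERR=-313343418911/4294967296
(3,4): OLD=72679043510289/549755813888 → NEW=255, ERR=-67508689031151/549755813888
(3,5): OLD=345044252452675/4398046511104 → NEW=0, ERR=345044252452675/4398046511104
(3,6): OLD=13307905020450973/70368744177664 → NEW=255, ERR=-4636124744853347/70368744177664
(4,0): OLD=390431770975/2147483648 → NEW=255, ERR=-157176559265/2147483648
(4,1): OLD=4043649950163/34359738368 → NEW=0, ERR=4043649950163/34359738368
(4,2): OLD=116592493523773/549755813888 → NEW=255, ERR=-23595239017667/549755813888
(4,3): OLD=467406400043951/4398046511104 → NEW=0, ERR=467406400043951/4398046511104
(4,4): OLD=6307567074029341/35184372088832 → NEW=255, ERR=-2664447808622819/35184372088832
(4,5): OLD=143392169912396509/1125899906842624 → NEW=0, ERR=143392169912396509/1125899906842624
(4,6): OLD=3549447104415064091/18014398509481984 → NEW=255, ERR=-1044224515502841829/18014398509481984
(5,0): OLD=104010429748009/549755813888 → NEW=255, ERR=-36177302793431/549755813888
(5,1): OLD=824038910249059/4398046511104 → NEW=255, ERR=-297462950082461/4398046511104
(5,2): OLD=5850433811401829/35184372088832 → NEW=255, ERR=-3121581071250331/35184372088832
(5,3): OLD=50247345208845145/281474976710656 → NEW=255, ERR=-21528773852372135/281474976710656
(5,4): OLD=2799335759628091251/18014398509481984 → NEW=255, ERR=-1794335860289814669/18014398509481984
(5,5): OLD=24444846419556564419/144115188075855872 → NEW=255, ERR=-12304526539786682941/144115188075855872
(5,6): OLD=319340331063913374477/2305843009213693952 → NEW=255, ERR=-268649636285578583283/2305843009213693952
(6,0): OLD=14126805175588753/70368744177664 → NEW=255, ERR=-3817224589715567/70368744177664
(6,1): OLD=186205089160979141/1125899906842624 → NEW=255, ERR=-100899387083889979/1125899906842624
(6,2): OLD=2711153565800889775/18014398509481984 → NEW=255, ERR=-1882518054117016145/18014398509481984
(6,3): OLD=20054793271210513329/144115188075855872 → NEW=255, ERR=-16694579688132734031/144115188075855872
(6,4): OLD=37874432511963509731/288230376151711744 → NEW=255, ERR=-35624313406722984989/288230376151711744
(6,5): OLD=4433661212825720817983/36893488147419103232 → NEW=0, ERR=4433661212825720817983/36893488147419103232
(6,6): OLD=143932622606326785079241/590295810358705651712 → NEW=255, ERR=-6592809035143156107319/590295810358705651712
Output grid:
  Row 0: .......  (7 black, running=7)
  Row 1: ...#...  (6 black, running=13)
  Row 2: #.#..#.  (4 black, running=17)
  Row 3: .#.##.#  (3 black, running=20)
  Row 4: #.#.#.#  (3 black, running=23)
  Row 5: #######  (0 black, running=23)
  Row 6: #####.#  (1 black, running=24)

Answer: 24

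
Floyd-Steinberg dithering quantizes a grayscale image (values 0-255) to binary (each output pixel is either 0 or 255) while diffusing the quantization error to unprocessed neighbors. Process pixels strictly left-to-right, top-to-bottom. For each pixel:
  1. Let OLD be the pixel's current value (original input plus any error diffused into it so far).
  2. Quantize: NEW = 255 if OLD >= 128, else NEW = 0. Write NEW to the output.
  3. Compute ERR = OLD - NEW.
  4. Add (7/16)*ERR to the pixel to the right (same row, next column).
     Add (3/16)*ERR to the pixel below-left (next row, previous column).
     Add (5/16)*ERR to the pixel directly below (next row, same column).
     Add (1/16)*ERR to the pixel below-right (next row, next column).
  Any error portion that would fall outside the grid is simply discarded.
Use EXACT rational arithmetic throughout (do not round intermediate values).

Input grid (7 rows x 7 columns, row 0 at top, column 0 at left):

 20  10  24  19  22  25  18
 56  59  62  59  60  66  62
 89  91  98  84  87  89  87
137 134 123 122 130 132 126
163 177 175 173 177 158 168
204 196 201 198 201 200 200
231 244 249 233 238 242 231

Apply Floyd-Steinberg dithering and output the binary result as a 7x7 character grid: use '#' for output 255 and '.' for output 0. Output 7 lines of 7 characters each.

Answer: .......
...#...
#.#..#.
.#.#.#.
###.###
#.###.#
#######

Derivation:
(0,0): OLD=20 → NEW=0, ERR=20
(0,1): OLD=75/4 → NEW=0, ERR=75/4
(0,2): OLD=2061/64 → NEW=0, ERR=2061/64
(0,3): OLD=33883/1024 → NEW=0, ERR=33883/1024
(0,4): OLD=597629/16384 → NEW=0, ERR=597629/16384
(0,5): OLD=10737003/262144 → NEW=0, ERR=10737003/262144
(0,6): OLD=150656493/4194304 → NEW=0, ERR=150656493/4194304
(1,0): OLD=4209/64 → NEW=0, ERR=4209/64
(1,1): OLD=51671/512 → NEW=0, ERR=51671/512
(1,2): OLD=2024931/16384 → NEW=0, ERR=2024931/16384
(1,3): OLD=8668039/65536 → NEW=255, ERR=-8043641/65536
(1,4): OLD=115131669/4194304 → NEW=0, ERR=115131669/4194304
(1,5): OLD=3349514725/33554432 → NEW=0, ERR=3349514725/33554432
(1,6): OLD=64133195723/536870912 → NEW=0, ERR=64133195723/536870912
(2,0): OLD=1052461/8192 → NEW=255, ERR=-1036499/8192
(2,1): OLD=24763775/262144 → NEW=0, ERR=24763775/262144
(2,2): OLD=676314557/4194304 → NEW=255, ERR=-393232963/4194304
(2,3): OLD=587163029/33554432 → NEW=0, ERR=587163029/33554432
(2,4): OLD=30676688645/268435456 → NEW=0, ERR=30676688645/268435456
(2,5): OLD=1669075438519/8589934592 → NEW=255, ERR=-521357882441/8589934592
(2,6): OLD=14295815202417/137438953472 → NEW=0, ERR=14295815202417/137438953472
(3,0): OLD=483071133/4194304 → NEW=0, ERR=483071133/4194304
(3,1): OLD=6322400665/33554432 → NEW=255, ERR=-2233979495/33554432
(3,2): OLD=19799599739/268435456 → NEW=0, ERR=19799599739/268435456
(3,3): OLD=188233221437/1073741824 → NEW=255, ERR=-85570943683/1073741824
(3,4): OLD=16569601376413/137438953472 → NEW=0, ERR=16569601376413/137438953472
(3,5): OLD=211571779482983/1099511627776 → NEW=255, ERR=-68803685599897/1099511627776
(3,6): OLD=2240088441541369/17592186044416 → NEW=0, ERR=2240088441541369/17592186044416
(4,0): OLD=100130865491/536870912 → NEW=255, ERR=-36771217069/536870912
(4,1): OLD=1264932247159/8589934592 → NEW=255, ERR=-925501073801/8589934592
(4,2): OLD=18115643900121/137438953472 → NEW=255, ERR=-16931289235239/137438953472
(4,3): OLD=133496396901155/1099511627776 → NEW=0, ERR=133496396901155/1099511627776
(4,4): OLD=2208520030047577/8796093022208 → NEW=255, ERR=-34483690615463/8796093022208
(4,5): OLD=47327154104480377/281474976710656 → NEW=255, ERR=-24448964956736903/281474976710656
(4,6): OLD=747055314510820895/4503599627370496 → NEW=255, ERR=-401362590468655585/4503599627370496
(5,0): OLD=22319345921365/137438953472 → NEW=255, ERR=-12727587213995/137438953472
(5,1): OLD=103834031205383/1099511627776 → NEW=0, ERR=103834031205383/1099511627776
(5,2): OLD=1933820548606337/8796093022208 → NEW=255, ERR=-309183172056703/8796093022208
(5,3): OLD=14927271391551269/70368744177664 → NEW=255, ERR=-3016758373753051/70368744177664
(5,4): OLD=776065082874395159/4503599627370496 → NEW=255, ERR=-372352822105081321/4503599627370496
(5,5): OLD=4313694217654990951/36028797018963968 → NEW=0, ERR=4313694217654990951/36028797018963968
(5,6): OLD=126304038851061087273/576460752303423488 → NEW=255, ERR=-20693452986311902167/576460752303423488
(6,0): OLD=3866193581316445/17592186044416 → NEW=255, ERR=-619813860009635/17592186044416
(6,1): OLD=69163689598031681/281474976710656 → NEW=255, ERR=-2612429463185599/281474976710656
(6,2): OLD=1044020404947423267/4503599627370496 → NEW=255, ERR=-104397500032053213/4503599627370496
(6,3): OLD=6908956990301792189/36028797018963968 → NEW=255, ERR=-2278386249534019651/36028797018963968
(6,4): OLD=14718918097859601311/72057594037927936 → NEW=255, ERR=-3655768381812022369/72057594037927936
(6,5): OLD=2262687020761395653363/9223372036854775808 → NEW=255, ERR=-89272848636572177677/9223372036854775808
(6,6): OLD=32913502588573971652725/147573952589676412928 → NEW=255, ERR=-4717855321793513643915/147573952589676412928
Row 0: .......
Row 1: ...#...
Row 2: #.#..#.
Row 3: .#.#.#.
Row 4: ###.###
Row 5: #.###.#
Row 6: #######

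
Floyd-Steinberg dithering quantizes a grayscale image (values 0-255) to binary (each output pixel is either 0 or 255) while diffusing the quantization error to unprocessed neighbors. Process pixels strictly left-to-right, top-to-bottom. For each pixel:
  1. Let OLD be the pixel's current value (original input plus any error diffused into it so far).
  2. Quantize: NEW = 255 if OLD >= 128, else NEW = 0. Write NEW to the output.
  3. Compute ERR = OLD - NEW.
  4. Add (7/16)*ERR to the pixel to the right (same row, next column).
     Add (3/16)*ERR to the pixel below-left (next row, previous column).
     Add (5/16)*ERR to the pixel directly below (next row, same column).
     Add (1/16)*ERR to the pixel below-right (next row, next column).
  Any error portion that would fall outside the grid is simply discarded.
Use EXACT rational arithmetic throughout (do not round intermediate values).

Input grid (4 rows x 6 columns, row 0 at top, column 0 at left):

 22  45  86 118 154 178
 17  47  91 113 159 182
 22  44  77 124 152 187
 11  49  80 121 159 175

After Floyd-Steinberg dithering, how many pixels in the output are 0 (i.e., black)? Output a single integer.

(0,0): OLD=22 → NEW=0, ERR=22
(0,1): OLD=437/8 → NEW=0, ERR=437/8
(0,2): OLD=14067/128 → NEW=0, ERR=14067/128
(0,3): OLD=340133/2048 → NEW=255, ERR=-182107/2048
(0,4): OLD=3771523/32768 → NEW=0, ERR=3771523/32768
(0,5): OLD=119723925/524288 → NEW=255, ERR=-13969515/524288
(1,0): OLD=4367/128 → NEW=0, ERR=4367/128
(1,1): OLD=103401/1024 → NEW=0, ERR=103401/1024
(1,2): OLD=5120413/32768 → NEW=255, ERR=-3235427/32768
(1,3): OLD=9235929/131072 → NEW=0, ERR=9235929/131072
(1,4): OLD=1805588587/8388608 → NEW=255, ERR=-333506453/8388608
(1,5): OLD=21941030013/134217728 → NEW=255, ERR=-12284490627/134217728
(2,0): OLD=845331/16384 → NEW=0, ERR=845331/16384
(2,1): OLD=42859137/524288 → NEW=0, ERR=42859137/524288
(2,2): OLD=850875075/8388608 → NEW=0, ERR=850875075/8388608
(2,3): OLD=11862916203/67108864 → NEW=255, ERR=-5249844117/67108864
(2,4): OLD=198843300033/2147483648 → NEW=0, ERR=198843300033/2147483648
(2,5): OLD=6749037272919/34359738368 → NEW=255, ERR=-2012696010921/34359738368
(3,0): OLD=356105059/8388608 → NEW=0, ERR=356105059/8388608
(3,1): OLD=7741784871/67108864 → NEW=0, ERR=7741784871/67108864
(3,2): OLD=81931640101/536870912 → NEW=255, ERR=-54970442459/536870912
(3,3): OLD=2592734814255/34359738368 → NEW=0, ERR=2592734814255/34359738368
(3,4): OLD=56370886944975/274877906944 → NEW=255, ERR=-13722979325745/274877906944
(3,5): OLD=618541386130369/4398046511104 → NEW=255, ERR=-502960474201151/4398046511104
Output grid:
  Row 0: ...#.#  (4 black, running=4)
  Row 1: ..#.##  (3 black, running=7)
  Row 2: ...#.#  (4 black, running=11)
  Row 3: ..#.##  (3 black, running=14)

Answer: 14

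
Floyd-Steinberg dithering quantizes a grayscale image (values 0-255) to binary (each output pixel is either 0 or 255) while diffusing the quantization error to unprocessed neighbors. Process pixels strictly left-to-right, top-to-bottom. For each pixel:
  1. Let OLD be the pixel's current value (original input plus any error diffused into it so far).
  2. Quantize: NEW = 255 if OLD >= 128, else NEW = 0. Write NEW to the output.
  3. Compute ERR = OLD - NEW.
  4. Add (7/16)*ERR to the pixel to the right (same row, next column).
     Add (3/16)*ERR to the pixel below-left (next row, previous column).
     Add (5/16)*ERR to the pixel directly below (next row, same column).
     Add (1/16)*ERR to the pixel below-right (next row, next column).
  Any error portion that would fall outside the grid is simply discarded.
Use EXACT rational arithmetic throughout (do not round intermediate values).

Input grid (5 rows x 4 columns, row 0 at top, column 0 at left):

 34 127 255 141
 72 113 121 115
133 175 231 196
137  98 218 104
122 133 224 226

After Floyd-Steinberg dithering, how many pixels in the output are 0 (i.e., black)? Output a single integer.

Answer: 9

Derivation:
(0,0): OLD=34 → NEW=0, ERR=34
(0,1): OLD=1135/8 → NEW=255, ERR=-905/8
(0,2): OLD=26305/128 → NEW=255, ERR=-6335/128
(0,3): OLD=244423/2048 → NEW=0, ERR=244423/2048
(1,0): OLD=7861/128 → NEW=0, ERR=7861/128
(1,1): OLD=99699/1024 → NEW=0, ERR=99699/1024
(1,2): OLD=5355503/32768 → NEW=255, ERR=-3000337/32768
(1,3): OLD=57222841/524288 → NEW=0, ERR=57222841/524288
(2,0): OLD=2792609/16384 → NEW=255, ERR=-1385311/16384
(2,1): OLD=81319291/524288 → NEW=255, ERR=-52374149/524288
(2,2): OLD=194229607/1048576 → NEW=255, ERR=-73157273/1048576
(2,3): OLD=3252451051/16777216 → NEW=255, ERR=-1025739029/16777216
(3,0): OLD=770467089/8388608 → NEW=0, ERR=770467089/8388608
(3,1): OLD=11891621263/134217728 → NEW=0, ERR=11891621263/134217728
(3,2): OLD=466546610545/2147483648 → NEW=255, ERR=-81061719695/2147483648
(3,3): OLD=2199681678743/34359738368 → NEW=0, ERR=2199681678743/34359738368
(4,0): OLD=359305235965/2147483648 → NEW=255, ERR=-188303094275/2147483648
(4,1): OLD=2078553829879/17179869184 → NEW=0, ERR=2078553829879/17179869184
(4,2): OLD=155403418433175/549755813888 → NEW=255, ERR=15215685891735/549755813888
(4,3): OLD=2249649558318673/8796093022208 → NEW=255, ERR=6645837655633/8796093022208
Output grid:
  Row 0: .##.  (2 black, running=2)
  Row 1: ..#.  (3 black, running=5)
  Row 2: ####  (0 black, running=5)
  Row 3: ..#.  (3 black, running=8)
  Row 4: #.##  (1 black, running=9)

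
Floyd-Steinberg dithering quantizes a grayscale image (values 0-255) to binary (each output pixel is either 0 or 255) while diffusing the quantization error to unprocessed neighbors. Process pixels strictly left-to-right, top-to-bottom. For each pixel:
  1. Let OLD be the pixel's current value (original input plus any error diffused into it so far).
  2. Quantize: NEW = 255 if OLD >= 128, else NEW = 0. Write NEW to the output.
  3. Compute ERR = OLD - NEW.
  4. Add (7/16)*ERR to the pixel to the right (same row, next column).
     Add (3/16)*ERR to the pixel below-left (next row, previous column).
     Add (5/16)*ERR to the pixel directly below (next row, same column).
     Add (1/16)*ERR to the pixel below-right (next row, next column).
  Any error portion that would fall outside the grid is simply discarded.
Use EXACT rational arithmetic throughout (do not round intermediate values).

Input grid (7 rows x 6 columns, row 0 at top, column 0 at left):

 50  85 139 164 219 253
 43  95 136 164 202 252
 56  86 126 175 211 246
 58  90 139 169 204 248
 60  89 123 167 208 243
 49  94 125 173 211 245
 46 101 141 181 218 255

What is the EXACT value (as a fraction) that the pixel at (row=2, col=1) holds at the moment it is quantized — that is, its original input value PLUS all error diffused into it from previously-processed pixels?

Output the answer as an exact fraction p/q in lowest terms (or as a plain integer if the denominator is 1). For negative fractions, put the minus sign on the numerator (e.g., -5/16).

(0,0): OLD=50 → NEW=0, ERR=50
(0,1): OLD=855/8 → NEW=0, ERR=855/8
(0,2): OLD=23777/128 → NEW=255, ERR=-8863/128
(0,3): OLD=273831/2048 → NEW=255, ERR=-248409/2048
(0,4): OLD=5437329/32768 → NEW=255, ERR=-2918511/32768
(0,5): OLD=112215287/524288 → NEW=255, ERR=-21478153/524288
(1,0): OLD=10069/128 → NEW=0, ERR=10069/128
(1,1): OLD=156627/1024 → NEW=255, ERR=-104493/1024
(1,2): OLD=1758159/32768 → NEW=0, ERR=1758159/32768
(1,3): OLD=16848291/131072 → NEW=255, ERR=-16575069/131072
(1,4): OLD=868888841/8388608 → NEW=0, ERR=868888841/8388608
(1,5): OLD=37439698287/134217728 → NEW=255, ERR=3214177647/134217728
(2,0): OLD=1006785/16384 → NEW=0, ERR=1006785/16384
(2,1): OLD=50317019/524288 → NEW=0, ERR=50317019/524288
Target (2,1): original=86, with diffused error = 50317019/524288

Answer: 50317019/524288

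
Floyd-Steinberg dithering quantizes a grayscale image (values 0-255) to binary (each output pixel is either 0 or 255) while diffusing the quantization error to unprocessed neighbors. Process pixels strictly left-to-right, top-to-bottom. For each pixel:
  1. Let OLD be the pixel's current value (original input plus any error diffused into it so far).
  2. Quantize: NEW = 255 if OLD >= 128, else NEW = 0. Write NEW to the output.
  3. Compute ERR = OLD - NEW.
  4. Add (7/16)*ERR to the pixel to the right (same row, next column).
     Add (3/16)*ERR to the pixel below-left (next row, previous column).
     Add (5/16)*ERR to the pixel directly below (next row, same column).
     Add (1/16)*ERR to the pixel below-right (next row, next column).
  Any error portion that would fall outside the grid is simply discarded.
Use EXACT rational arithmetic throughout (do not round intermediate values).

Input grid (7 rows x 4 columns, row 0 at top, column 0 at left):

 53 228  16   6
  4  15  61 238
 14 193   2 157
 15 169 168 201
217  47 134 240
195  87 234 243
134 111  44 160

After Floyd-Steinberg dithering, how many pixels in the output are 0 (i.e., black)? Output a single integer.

Answer: 14

Derivation:
(0,0): OLD=53 → NEW=0, ERR=53
(0,1): OLD=4019/16 → NEW=255, ERR=-61/16
(0,2): OLD=3669/256 → NEW=0, ERR=3669/256
(0,3): OLD=50259/4096 → NEW=0, ERR=50259/4096
(1,0): OLD=5081/256 → NEW=0, ERR=5081/256
(1,1): OLD=58351/2048 → NEW=0, ERR=58351/2048
(1,2): OLD=5243291/65536 → NEW=0, ERR=5243291/65536
(1,3): OLD=291224109/1048576 → NEW=255, ERR=23837229/1048576
(2,0): OLD=837045/32768 → NEW=0, ERR=837045/32768
(2,1): OLD=240460567/1048576 → NEW=255, ERR=-26926313/1048576
(2,2): OLD=45740115/2097152 → NEW=0, ERR=45740115/2097152
(2,3): OLD=5994384231/33554432 → NEW=255, ERR=-2561995929/33554432
(3,0): OLD=304806501/16777216 → NEW=0, ERR=304806501/16777216
(3,1): OLD=46871462331/268435456 → NEW=255, ERR=-21579578949/268435456
(3,2): OLD=531390088261/4294967296 → NEW=0, ERR=531390088261/4294967296
(3,3): OLD=15986343802723/68719476736 → NEW=255, ERR=-1537122764957/68719476736
(4,0): OLD=891653686465/4294967296 → NEW=255, ERR=-203562974015/4294967296
(4,1): OLD=875354500803/34359738368 → NEW=0, ERR=875354500803/34359738368
(4,2): OLD=191964987688291/1099511627776 → NEW=255, ERR=-88410477394589/1099511627776
(4,3): OLD=3616317350295973/17592186044416 → NEW=255, ERR=-869690091030107/17592186044416
(5,0): OLD=101685928249969/549755813888 → NEW=255, ERR=-38501804291471/549755813888
(5,1): OLD=814208092380471/17592186044416 → NEW=0, ERR=814208092380471/17592186044416
(5,2): OLD=1947839819897203/8796093022208 → NEW=255, ERR=-295163900765837/8796093022208
(5,3): OLD=58503106636503731/281474976710656 → NEW=255, ERR=-13273012424713549/281474976710656
(6,0): OLD=33999982469733957/281474976710656 → NEW=0, ERR=33999982469733957/281474976710656
(6,1): OLD=754987425045946931/4503599627370496 → NEW=255, ERR=-393430479933529549/4503599627370496
(6,2): OLD=-767766132563270155/72057594037927936 → NEW=0, ERR=-767766132563270155/72057594037927936
(6,3): OLD=159685639230445545651/1152921504606846976 → NEW=255, ERR=-134309344444300433229/1152921504606846976
Output grid:
  Row 0: .#..  (3 black, running=3)
  Row 1: ...#  (3 black, running=6)
  Row 2: .#.#  (2 black, running=8)
  Row 3: .#.#  (2 black, running=10)
  Row 4: #.##  (1 black, running=11)
  Row 5: #.##  (1 black, running=12)
  Row 6: .#.#  (2 black, running=14)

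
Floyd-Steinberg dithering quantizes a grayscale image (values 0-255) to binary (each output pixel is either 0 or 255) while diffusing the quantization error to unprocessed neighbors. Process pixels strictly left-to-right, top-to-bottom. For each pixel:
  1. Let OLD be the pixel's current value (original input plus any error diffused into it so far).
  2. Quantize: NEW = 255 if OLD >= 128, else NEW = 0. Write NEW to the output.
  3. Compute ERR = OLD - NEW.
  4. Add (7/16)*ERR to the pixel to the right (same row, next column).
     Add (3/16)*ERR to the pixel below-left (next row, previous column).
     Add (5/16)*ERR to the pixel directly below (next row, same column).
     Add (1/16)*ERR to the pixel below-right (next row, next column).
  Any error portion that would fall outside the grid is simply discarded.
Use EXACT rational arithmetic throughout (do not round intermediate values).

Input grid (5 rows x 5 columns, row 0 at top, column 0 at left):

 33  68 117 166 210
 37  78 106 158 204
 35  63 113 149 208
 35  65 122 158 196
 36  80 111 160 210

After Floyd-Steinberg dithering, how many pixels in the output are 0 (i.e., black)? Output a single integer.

Answer: 14

Derivation:
(0,0): OLD=33 → NEW=0, ERR=33
(0,1): OLD=1319/16 → NEW=0, ERR=1319/16
(0,2): OLD=39185/256 → NEW=255, ERR=-26095/256
(0,3): OLD=497271/4096 → NEW=0, ERR=497271/4096
(0,4): OLD=17243457/65536 → NEW=255, ERR=531777/65536
(1,0): OLD=16069/256 → NEW=0, ERR=16069/256
(1,1): OLD=233827/2048 → NEW=0, ERR=233827/2048
(1,2): OLD=9962271/65536 → NEW=255, ERR=-6749409/65536
(1,3): OLD=38281459/262144 → NEW=255, ERR=-28565261/262144
(1,4): OLD=698142073/4194304 → NEW=255, ERR=-371405447/4194304
(2,0): OLD=2491121/32768 → NEW=0, ERR=2491121/32768
(2,1): OLD=122213739/1048576 → NEW=0, ERR=122213739/1048576
(2,2): OLD=1988305153/16777216 → NEW=0, ERR=1988305153/16777216
(2,3): OLD=38589421427/268435456 → NEW=255, ERR=-29861619853/268435456
(2,4): OLD=536221288293/4294967296 → NEW=0, ERR=536221288293/4294967296
(3,0): OLD=1352423137/16777216 → NEW=0, ERR=1352423137/16777216
(3,1): OLD=21966367565/134217728 → NEW=255, ERR=-12259153075/134217728
(3,2): OLD=453124136927/4294967296 → NEW=0, ERR=453124136927/4294967296
(3,3): OLD=1719785834823/8589934592 → NEW=255, ERR=-470647486137/8589934592
(3,4): OLD=28050143525187/137438953472 → NEW=255, ERR=-6996789610173/137438953472
(4,0): OLD=94628877583/2147483648 → NEW=0, ERR=94628877583/2147483648
(4,1): OLD=6566490666895/68719476736 → NEW=0, ERR=6566490666895/68719476736
(4,2): OLD=186688930263873/1099511627776 → NEW=255, ERR=-93686534819007/1099511627776
(4,3): OLD=1805806460654991/17592186044416 → NEW=0, ERR=1805806460654991/17592186044416
(4,4): OLD=66308558931703401/281474976710656 → NEW=255, ERR=-5467560129513879/281474976710656
Output grid:
  Row 0: ..#.#  (3 black, running=3)
  Row 1: ..###  (2 black, running=5)
  Row 2: ...#.  (4 black, running=9)
  Row 3: .#.##  (2 black, running=11)
  Row 4: ..#.#  (3 black, running=14)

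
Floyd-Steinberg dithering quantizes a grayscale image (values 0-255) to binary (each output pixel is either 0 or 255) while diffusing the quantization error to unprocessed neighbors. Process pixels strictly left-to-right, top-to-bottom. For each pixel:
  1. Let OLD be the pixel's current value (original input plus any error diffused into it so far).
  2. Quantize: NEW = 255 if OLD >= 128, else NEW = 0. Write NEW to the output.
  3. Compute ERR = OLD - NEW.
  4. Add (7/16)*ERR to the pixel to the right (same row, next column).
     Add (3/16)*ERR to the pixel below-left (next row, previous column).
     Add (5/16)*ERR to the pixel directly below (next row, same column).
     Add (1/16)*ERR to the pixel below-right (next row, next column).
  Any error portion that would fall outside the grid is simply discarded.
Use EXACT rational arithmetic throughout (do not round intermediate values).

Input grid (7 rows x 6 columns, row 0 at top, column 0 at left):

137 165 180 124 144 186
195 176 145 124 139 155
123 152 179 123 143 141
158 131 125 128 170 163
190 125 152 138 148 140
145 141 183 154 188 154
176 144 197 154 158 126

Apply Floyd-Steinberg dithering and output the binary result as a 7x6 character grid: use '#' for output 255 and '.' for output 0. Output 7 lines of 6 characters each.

Answer: #.#.##
##.#.#
.##.#.
#.#.##
#.#.#.
#.###.
#.#.#.

Derivation:
(0,0): OLD=137 → NEW=255, ERR=-118
(0,1): OLD=907/8 → NEW=0, ERR=907/8
(0,2): OLD=29389/128 → NEW=255, ERR=-3251/128
(0,3): OLD=231195/2048 → NEW=0, ERR=231195/2048
(0,4): OLD=6336957/32768 → NEW=255, ERR=-2018883/32768
(0,5): OLD=83385387/524288 → NEW=255, ERR=-50308053/524288
(1,0): OLD=22961/128 → NEW=255, ERR=-9679/128
(1,1): OLD=170199/1024 → NEW=255, ERR=-90921/1024
(1,2): OLD=4144163/32768 → NEW=0, ERR=4144163/32768
(1,3): OLD=26406887/131072 → NEW=255, ERR=-7016473/131072
(1,4): OLD=716306389/8388608 → NEW=0, ERR=716306389/8388608
(1,5): OLD=21276414275/134217728 → NEW=255, ERR=-12949106365/134217728
(2,0): OLD=1355309/16384 → NEW=0, ERR=1355309/16384
(2,1): OLD=94073407/524288 → NEW=255, ERR=-39620033/524288
(2,2): OLD=1425004413/8388608 → NEW=255, ERR=-714090627/8388608
(2,3): OLD=6237349845/67108864 → NEW=0, ERR=6237349845/67108864
(2,4): OLD=405685383167/2147483648 → NEW=255, ERR=-141922947073/2147483648
(2,5): OLD=2998708406761/34359738368 → NEW=0, ERR=2998708406761/34359738368
(3,0): OLD=1423389405/8388608 → NEW=255, ERR=-715705635/8388608
(3,1): OLD=3977313305/67108864 → NEW=0, ERR=3977313305/67108864
(3,2): OLD=73567990683/536870912 → NEW=255, ERR=-63334091877/536870912
(3,3): OLD=3014091872017/34359738368 → NEW=0, ERR=3014091872017/34359738368
(3,4): OLD=57696472020081/274877906944 → NEW=255, ERR=-12397394250639/274877906944
(3,5): OLD=731882020600575/4398046511104 → NEW=255, ERR=-389619839730945/4398046511104
(4,0): OLD=187314661075/1073741824 → NEW=255, ERR=-86489504045/1073741824
(4,1): OLD=1388627311543/17179869184 → NEW=0, ERR=1388627311543/17179869184
(4,2): OLD=93815416700149/549755813888 → NEW=255, ERR=-46372315841291/549755813888
(4,3): OLD=991143500351145/8796093022208 → NEW=0, ERR=991143500351145/8796093022208
(4,4): OLD=24217458179795001/140737488355328 → NEW=255, ERR=-11670601350813639/140737488355328
(4,5): OLD=164871124246960879/2251799813685248 → NEW=0, ERR=164871124246960879/2251799813685248
(5,0): OLD=37104018117909/274877906944 → NEW=255, ERR=-32989848152811/274877906944
(5,1): OLD=817172038243941/8796093022208 → NEW=0, ERR=817172038243941/8796093022208
(5,2): OLD=15724893526996391/70368744177664 → NEW=255, ERR=-2219136238307929/70368744177664
(5,3): OLD=348117627091497373/2251799813685248 → NEW=255, ERR=-226091325398240867/2251799813685248
(5,4): OLD=625684070317903069/4503599627370496 → NEW=255, ERR=-522733834661573411/4503599627370496
(5,5): OLD=8712984638453460609/72057594037927936 → NEW=0, ERR=8712984638453460609/72057594037927936
(6,0): OLD=21942938360819791/140737488355328 → NEW=255, ERR=-13945121169788849/140737488355328
(6,1): OLD=261811468357582243/2251799813685248 → NEW=0, ERR=261811468357582243/2251799813685248
(6,2): OLD=2026553389676358763/9007199254740992 → NEW=255, ERR=-270282420282594197/9007199254740992
(6,3): OLD=12359483067265972191/144115188075855872 → NEW=0, ERR=12359483067265972191/144115188075855872
(6,4): OLD=405010226386007052159/2305843009213693952 → NEW=255, ERR=-182979740963484905601/2305843009213693952
(6,5): OLD=4494159138636240779033/36893488147419103232 → NEW=0, ERR=4494159138636240779033/36893488147419103232
Row 0: #.#.##
Row 1: ##.#.#
Row 2: .##.#.
Row 3: #.#.##
Row 4: #.#.#.
Row 5: #.###.
Row 6: #.#.#.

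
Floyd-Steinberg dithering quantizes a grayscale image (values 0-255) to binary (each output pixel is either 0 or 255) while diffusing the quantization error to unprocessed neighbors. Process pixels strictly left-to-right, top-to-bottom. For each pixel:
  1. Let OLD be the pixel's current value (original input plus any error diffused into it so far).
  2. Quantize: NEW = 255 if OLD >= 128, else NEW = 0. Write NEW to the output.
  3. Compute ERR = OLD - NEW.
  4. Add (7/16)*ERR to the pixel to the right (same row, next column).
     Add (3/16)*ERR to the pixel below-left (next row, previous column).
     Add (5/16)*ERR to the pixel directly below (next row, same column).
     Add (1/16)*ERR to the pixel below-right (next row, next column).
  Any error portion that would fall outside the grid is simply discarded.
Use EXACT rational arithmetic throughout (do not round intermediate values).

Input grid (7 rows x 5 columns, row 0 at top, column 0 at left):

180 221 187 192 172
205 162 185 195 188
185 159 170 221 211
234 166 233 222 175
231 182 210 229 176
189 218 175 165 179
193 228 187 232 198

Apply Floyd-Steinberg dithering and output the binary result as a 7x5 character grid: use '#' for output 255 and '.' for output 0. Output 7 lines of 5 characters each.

(0,0): OLD=180 → NEW=255, ERR=-75
(0,1): OLD=3011/16 → NEW=255, ERR=-1069/16
(0,2): OLD=40389/256 → NEW=255, ERR=-24891/256
(0,3): OLD=612195/4096 → NEW=255, ERR=-432285/4096
(0,4): OLD=8246197/65536 → NEW=0, ERR=8246197/65536
(1,0): OLD=43273/256 → NEW=255, ERR=-22007/256
(1,1): OLD=165055/2048 → NEW=0, ERR=165055/2048
(1,2): OLD=10873131/65536 → NEW=255, ERR=-5838549/65536
(1,3): OLD=36846543/262144 → NEW=255, ERR=-30000177/262144
(1,4): OLD=715785613/4194304 → NEW=255, ERR=-353761907/4194304
(2,0): OLD=5676965/32768 → NEW=255, ERR=-2678875/32768
(2,1): OLD=132478695/1048576 → NEW=0, ERR=132478695/1048576
(2,2): OLD=3036899701/16777216 → NEW=255, ERR=-1241290379/16777216
(2,3): OLD=35295335055/268435456 → NEW=255, ERR=-33155706225/268435456
(2,4): OLD=530224164393/4294967296 → NEW=0, ERR=530224164393/4294967296
(3,0): OLD=3894684629/16777216 → NEW=255, ERR=-383505451/16777216
(3,1): OLD=23689294001/134217728 → NEW=255, ERR=-10536226639/134217728
(3,2): OLD=688364403947/4294967296 → NEW=255, ERR=-406852256533/4294967296
(3,3): OLD=1378525462227/8589934592 → NEW=255, ERR=-811907858733/8589934592
(3,4): OLD=22609720891199/137438953472 → NEW=255, ERR=-12437212244161/137438953472
(4,0): OLD=449119824731/2147483648 → NEW=255, ERR=-98488505509/2147483648
(4,1): OLD=8123575261531/68719476736 → NEW=0, ERR=8123575261531/68719476736
(4,2): OLD=230333951492277/1099511627776 → NEW=255, ERR=-50041513590603/1099511627776
(4,3): OLD=2756051707915611/17592186044416 → NEW=255, ERR=-1729955733410469/17592186044416
(4,4): OLD=27807302636253949/281474976710656 → NEW=0, ERR=27807302636253949/281474976710656
(5,0): OLD=216420262552817/1099511627776 → NEW=255, ERR=-63955202530063/1099511627776
(5,1): OLD=1918372752651155/8796093022208 → NEW=255, ERR=-324630968011885/8796093022208
(5,2): OLD=37599734351670699/281474976710656 → NEW=255, ERR=-34176384709546581/281474976710656
(5,3): OLD=109018516826508933/1125899906842624 → NEW=0, ERR=109018516826508933/1125899906842624
(5,4): OLD=4433135836769646631/18014398509481984 → NEW=255, ERR=-160535783148259289/18014398509481984
(6,0): OLD=23630234247340129/140737488355328 → NEW=255, ERR=-12257825283268511/140737488355328
(6,1): OLD=684368520216476463/4503599627370496 → NEW=255, ERR=-464049384763000017/4503599627370496
(6,2): OLD=8634324761283819509/72057594037927936 → NEW=0, ERR=8634324761283819509/72057594037927936
(6,3): OLD=352128403898835057351/1152921504606846976 → NEW=255, ERR=58133420224089078471/1152921504606846976
(6,4): OLD=4119652778786016944177/18446744073709551616 → NEW=255, ERR=-584266960009918717903/18446744073709551616
Row 0: ####.
Row 1: #.###
Row 2: #.##.
Row 3: #####
Row 4: #.##.
Row 5: ###.#
Row 6: ##.##

Answer: ####.
#.###
#.##.
#####
#.##.
###.#
##.##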